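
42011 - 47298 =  - 5287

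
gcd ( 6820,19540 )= 20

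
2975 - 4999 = -2024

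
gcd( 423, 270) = 9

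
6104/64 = 763/8 = 95.38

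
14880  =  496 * 30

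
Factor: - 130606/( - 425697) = 2^1 * 3^( - 1)*7^1 * 17^( - 2)*19^1 = 266/867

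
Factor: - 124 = -2^2*31^1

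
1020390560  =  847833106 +172557454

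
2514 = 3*838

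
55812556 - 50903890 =4908666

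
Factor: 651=3^1*7^1*31^1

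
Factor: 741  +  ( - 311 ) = 430 = 2^1*5^1*43^1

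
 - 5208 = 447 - 5655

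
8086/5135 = 622/395 = 1.57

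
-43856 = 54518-98374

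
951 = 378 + 573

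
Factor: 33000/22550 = 2^2*3^1 * 5^1*41^( - 1) = 60/41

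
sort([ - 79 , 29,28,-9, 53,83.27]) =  [-79 , - 9 , 28, 29 , 53 , 83.27] 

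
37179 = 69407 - 32228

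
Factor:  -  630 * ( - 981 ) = 2^1*3^4*5^1 * 7^1*109^1 = 618030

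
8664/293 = 29  +  167/293 = 29.57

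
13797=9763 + 4034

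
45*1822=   81990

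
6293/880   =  6293/880 = 7.15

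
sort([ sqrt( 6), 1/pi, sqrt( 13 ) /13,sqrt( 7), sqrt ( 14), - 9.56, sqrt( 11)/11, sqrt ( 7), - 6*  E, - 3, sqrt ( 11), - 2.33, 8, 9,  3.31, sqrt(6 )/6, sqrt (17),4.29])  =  [ - 6*E, - 9.56, - 3 , - 2.33,sqrt( 13)/13,sqrt( 11)/11, 1/pi,sqrt (6) /6,sqrt ( 6), sqrt( 7 ), sqrt(7), 3.31, sqrt( 11 ), sqrt( 14),sqrt( 17),4.29,8,9]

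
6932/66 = 3466/33 = 105.03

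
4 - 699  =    -  695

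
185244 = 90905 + 94339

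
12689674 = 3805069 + 8884605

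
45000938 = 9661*4658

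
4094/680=2047/340=6.02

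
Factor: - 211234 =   -  2^1 * 31^1*3407^1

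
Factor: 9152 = 2^6*11^1*13^1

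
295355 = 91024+204331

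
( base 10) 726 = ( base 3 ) 222220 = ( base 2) 1011010110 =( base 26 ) 11o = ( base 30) o6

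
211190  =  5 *42238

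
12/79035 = 4/26345 = 0.00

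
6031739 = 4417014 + 1614725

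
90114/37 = 2435+19/37 = 2435.51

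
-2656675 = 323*( - 8225)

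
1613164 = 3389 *476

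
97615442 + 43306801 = 140922243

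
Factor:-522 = -2^1* 3^2 *29^1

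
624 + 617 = 1241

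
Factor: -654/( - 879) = 2^1*109^1*293^( - 1 ) = 218/293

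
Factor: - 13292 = - 2^2*3323^1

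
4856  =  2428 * 2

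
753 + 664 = 1417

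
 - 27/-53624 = 27/53624= 0.00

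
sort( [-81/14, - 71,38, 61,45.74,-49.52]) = [ - 71, - 49.52, - 81/14,38,45.74,61]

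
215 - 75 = 140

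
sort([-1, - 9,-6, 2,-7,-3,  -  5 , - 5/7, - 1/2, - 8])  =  [  -  9, - 8, - 7,-6 , - 5, - 3,-1, - 5/7,- 1/2, 2]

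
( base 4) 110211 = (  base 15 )5CC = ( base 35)12m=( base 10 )1317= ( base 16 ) 525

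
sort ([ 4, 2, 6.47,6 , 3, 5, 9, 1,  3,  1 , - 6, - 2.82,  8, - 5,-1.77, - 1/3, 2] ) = [ - 6, - 5, - 2.82 , - 1.77, - 1/3, 1, 1, 2,2, 3,3,4,5,6,6.47 , 8, 9] 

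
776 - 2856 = - 2080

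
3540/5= 708 =708.00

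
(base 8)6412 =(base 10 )3338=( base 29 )3s3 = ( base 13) 169a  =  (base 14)1306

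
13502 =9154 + 4348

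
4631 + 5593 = 10224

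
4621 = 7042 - 2421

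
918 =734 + 184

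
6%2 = 0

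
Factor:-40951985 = -5^1*8190397^1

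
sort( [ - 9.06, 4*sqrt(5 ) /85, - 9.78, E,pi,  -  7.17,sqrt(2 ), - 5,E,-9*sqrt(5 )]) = [ - 9 * sqrt(5),-9.78, - 9.06,  -  7.17, - 5,4*sqrt (5 ) /85, sqrt(2 ), E,E,pi]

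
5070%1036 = 926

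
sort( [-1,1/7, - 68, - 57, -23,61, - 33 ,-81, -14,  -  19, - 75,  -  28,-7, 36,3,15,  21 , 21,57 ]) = [ - 81, - 75, - 68, - 57, - 33, - 28, - 23,-19 , - 14,-7, - 1 , 1/7,3 , 15,21,21, 36, 57,  61]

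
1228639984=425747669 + 802892315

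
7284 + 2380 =9664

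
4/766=2/383 = 0.01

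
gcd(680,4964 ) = 68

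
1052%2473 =1052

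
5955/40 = 1191/8  =  148.88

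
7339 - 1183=6156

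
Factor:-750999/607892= - 2^(-2 )*3^1*83^( - 1) * 167^1*1499^1*1831^( - 1) 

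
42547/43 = 42547/43 = 989.47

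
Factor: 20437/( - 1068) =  - 2^( - 2 )*3^( - 1)*89^( - 1 ) * 107^1 * 191^1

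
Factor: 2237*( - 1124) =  - 2514388 =- 2^2  *281^1*2237^1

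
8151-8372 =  - 221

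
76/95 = 4/5 = 0.80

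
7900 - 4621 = 3279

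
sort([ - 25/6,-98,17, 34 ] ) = [ - 98, - 25/6,  17, 34]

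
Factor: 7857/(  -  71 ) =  - 3^4*71^( - 1)*97^1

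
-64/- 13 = 64/13= 4.92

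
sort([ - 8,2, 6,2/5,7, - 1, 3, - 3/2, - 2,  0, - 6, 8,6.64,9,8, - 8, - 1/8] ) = [-8, -8,-6, - 2, - 3/2, - 1, - 1/8,0,  2/5,2,3,6,6.64,7 , 8,8,  9]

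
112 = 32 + 80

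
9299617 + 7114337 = 16413954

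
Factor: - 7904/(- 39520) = 1/5= 5^ ( - 1)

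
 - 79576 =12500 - 92076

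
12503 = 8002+4501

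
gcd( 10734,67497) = 3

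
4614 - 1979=2635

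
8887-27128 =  - 18241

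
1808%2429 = 1808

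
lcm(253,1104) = 12144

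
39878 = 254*157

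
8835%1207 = 386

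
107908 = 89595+18313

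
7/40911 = 7/40911=0.00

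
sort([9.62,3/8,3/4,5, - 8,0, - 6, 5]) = [ - 8, - 6, 0 , 3/8 , 3/4, 5, 5 , 9.62 ] 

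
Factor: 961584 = 2^4*3^1*13^1*23^1*67^1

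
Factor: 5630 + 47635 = 3^1*5^1*53^1*67^1 =53265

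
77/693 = 1/9 = 0.11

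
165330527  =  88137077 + 77193450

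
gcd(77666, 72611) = 1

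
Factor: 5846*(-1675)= - 2^1*5^2*37^1*67^1*79^1 = - 9792050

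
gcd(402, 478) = 2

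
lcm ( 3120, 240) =3120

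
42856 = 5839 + 37017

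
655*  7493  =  4907915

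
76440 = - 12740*( - 6)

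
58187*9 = 523683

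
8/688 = 1/86 = 0.01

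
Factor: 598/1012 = 13/22=   2^( - 1 )*11^( - 1 )*13^1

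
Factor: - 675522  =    -  2^1*3^2*37529^1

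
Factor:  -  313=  - 313^1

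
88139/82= 1074 + 71/82 = 1074.87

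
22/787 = 22/787 = 0.03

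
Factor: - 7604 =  - 2^2*1901^1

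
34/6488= 17/3244= 0.01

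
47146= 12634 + 34512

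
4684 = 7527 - 2843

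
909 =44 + 865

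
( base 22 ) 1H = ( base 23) 1g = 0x27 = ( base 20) 1j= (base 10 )39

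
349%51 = 43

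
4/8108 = 1/2027 =0.00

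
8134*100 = 813400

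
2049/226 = 2049/226 =9.07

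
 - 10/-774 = 5/387 = 0.01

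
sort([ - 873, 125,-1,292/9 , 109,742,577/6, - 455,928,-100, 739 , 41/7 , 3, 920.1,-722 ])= [ -873,-722, - 455, - 100, - 1,3, 41/7,292/9 , 577/6, 109, 125,739, 742,920.1,928 ] 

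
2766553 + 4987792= 7754345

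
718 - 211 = 507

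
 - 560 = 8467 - 9027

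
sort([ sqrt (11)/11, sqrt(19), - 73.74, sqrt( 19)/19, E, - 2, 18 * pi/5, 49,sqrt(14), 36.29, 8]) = [ - 73.74 , - 2, sqrt ( 19 )/19,  sqrt( 11 )/11, E,  sqrt(14 ),sqrt(19 ), 8, 18*pi/5,  36.29,  49]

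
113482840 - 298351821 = - 184868981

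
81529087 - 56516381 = 25012706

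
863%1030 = 863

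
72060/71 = 1014+66/71 = 1014.93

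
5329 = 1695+3634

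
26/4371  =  26/4371 = 0.01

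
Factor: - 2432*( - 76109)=2^7*11^2*17^1*19^1 * 37^1 = 185097088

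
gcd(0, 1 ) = 1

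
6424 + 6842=13266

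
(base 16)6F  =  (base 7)216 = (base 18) 63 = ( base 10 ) 111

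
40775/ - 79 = - 517 + 68/79 = - 516.14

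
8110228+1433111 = 9543339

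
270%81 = 27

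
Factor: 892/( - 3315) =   -  2^2*3^ ( - 1) *5^(  -  1)*13^( - 1)*17^ ( - 1)*223^1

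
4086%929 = 370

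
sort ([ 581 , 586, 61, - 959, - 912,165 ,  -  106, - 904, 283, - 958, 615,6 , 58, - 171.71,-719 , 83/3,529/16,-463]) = [ - 959, - 958,-912,  -  904 ,  -  719, - 463, - 171.71 , - 106,6,83/3 , 529/16, 58,61, 165,283,581,586,615]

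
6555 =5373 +1182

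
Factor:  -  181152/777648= - 222/953  =  -2^1*3^1* 37^1*953^(  -  1)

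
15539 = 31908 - 16369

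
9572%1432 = 980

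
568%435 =133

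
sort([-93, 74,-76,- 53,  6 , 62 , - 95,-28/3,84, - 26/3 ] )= [ - 95,- 93, - 76,-53, - 28/3, - 26/3, 6, 62,74,84 ]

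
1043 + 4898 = 5941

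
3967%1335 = 1297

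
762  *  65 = 49530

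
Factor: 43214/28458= 3^( - 3) * 41^1 = 41/27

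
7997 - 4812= 3185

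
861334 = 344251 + 517083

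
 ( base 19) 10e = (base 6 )1423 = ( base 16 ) 177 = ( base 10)375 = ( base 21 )HI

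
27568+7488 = 35056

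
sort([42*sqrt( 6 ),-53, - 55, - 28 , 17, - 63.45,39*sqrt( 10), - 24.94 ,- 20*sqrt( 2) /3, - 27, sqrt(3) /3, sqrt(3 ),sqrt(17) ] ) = [  -  63.45, - 55, - 53, - 28, - 27, - 24.94, - 20*sqrt(2 ) /3,sqrt( 3 ) /3, sqrt(3 ),sqrt( 17),17, 42 * sqrt(6 ),39*sqrt ( 10) ]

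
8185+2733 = 10918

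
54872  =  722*76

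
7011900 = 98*71550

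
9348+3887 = 13235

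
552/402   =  92/67= 1.37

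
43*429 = 18447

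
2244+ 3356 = 5600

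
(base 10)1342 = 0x53e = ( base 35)13C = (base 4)110332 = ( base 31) 1C9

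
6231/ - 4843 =  -  2 + 3455/4843=   - 1.29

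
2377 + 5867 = 8244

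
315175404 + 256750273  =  571925677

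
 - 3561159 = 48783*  ( - 73 )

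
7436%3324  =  788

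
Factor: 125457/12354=2^( - 1)* 19^1*29^ ( - 1)*31^1 = 589/58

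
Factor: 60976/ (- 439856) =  - 103/743 = - 103^1*743^ ( - 1) 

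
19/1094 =19/1094 =0.02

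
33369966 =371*89946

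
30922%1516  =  602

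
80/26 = 3 + 1/13 = 3.08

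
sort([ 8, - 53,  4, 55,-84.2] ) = [ - 84.2 , - 53, 4, 8, 55]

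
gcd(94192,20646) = 2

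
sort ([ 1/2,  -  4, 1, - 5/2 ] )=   [ - 4, - 5/2  ,  1/2, 1 ] 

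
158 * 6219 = 982602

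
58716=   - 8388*(  -  7 )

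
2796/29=2796/29 = 96.41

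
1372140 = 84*16335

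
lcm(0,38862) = 0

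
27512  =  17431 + 10081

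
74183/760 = 74183/760 = 97.61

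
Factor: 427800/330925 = 552/427 = 2^3*3^1 * 7^(-1)*23^1*61^( - 1 )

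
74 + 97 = 171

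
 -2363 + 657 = -1706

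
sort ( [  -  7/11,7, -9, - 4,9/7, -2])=[ - 9,- 4,  -  2, - 7/11,9/7, 7]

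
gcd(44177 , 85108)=1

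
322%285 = 37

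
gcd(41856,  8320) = 128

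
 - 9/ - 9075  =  3/3025  =  0.00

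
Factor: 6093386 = 2^1*13^1*234361^1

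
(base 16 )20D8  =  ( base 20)1108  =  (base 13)3A9A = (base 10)8408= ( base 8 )20330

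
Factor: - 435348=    - 2^2*3^3 * 29^1*139^1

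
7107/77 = 7107/77 = 92.30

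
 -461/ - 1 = 461 + 0/1 = 461.00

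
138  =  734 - 596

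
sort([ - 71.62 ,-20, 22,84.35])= [  -  71.62,-20, 22  ,  84.35 ] 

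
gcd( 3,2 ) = 1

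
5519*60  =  331140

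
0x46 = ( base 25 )2K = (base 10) 70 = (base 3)2121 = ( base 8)106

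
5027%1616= 179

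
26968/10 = 13484/5= 2696.80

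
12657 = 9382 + 3275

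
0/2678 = 0 = 0.00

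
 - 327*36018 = -11777886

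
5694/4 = 2847/2=1423.50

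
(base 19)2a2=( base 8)1622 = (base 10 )914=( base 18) 2ee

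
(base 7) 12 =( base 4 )21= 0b1001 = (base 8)11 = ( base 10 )9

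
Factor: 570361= 11^1*19^1*2729^1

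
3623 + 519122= 522745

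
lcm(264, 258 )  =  11352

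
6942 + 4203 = 11145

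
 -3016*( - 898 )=2708368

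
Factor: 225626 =2^1*37^1*3049^1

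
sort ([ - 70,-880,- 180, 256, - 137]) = [ -880, - 180, - 137, - 70,  256] 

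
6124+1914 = 8038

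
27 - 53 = -26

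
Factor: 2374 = 2^1*1187^1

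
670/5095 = 134/1019 = 0.13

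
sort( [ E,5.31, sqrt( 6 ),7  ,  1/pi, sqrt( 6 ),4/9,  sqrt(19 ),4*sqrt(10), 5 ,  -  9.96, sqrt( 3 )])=[-9.96, 1/pi,4/9,sqrt( 3), sqrt( 6 ),sqrt( 6),E,sqrt( 19 ), 5, 5.31, 7,4 * sqrt( 10)]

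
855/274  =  3 + 33/274  =  3.12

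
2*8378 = 16756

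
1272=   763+509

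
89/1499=89/1499 = 0.06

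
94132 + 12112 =106244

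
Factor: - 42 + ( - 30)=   -  72=- 2^3*3^2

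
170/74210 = 17/7421 = 0.00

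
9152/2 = 4576 = 4576.00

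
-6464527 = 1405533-7870060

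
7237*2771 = 20053727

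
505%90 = 55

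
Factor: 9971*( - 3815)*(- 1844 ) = 2^2*5^1*7^1*13^2  *  59^1 * 109^1 * 461^1 = 70144589060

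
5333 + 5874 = 11207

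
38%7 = 3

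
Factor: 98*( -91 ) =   -  8918 = - 2^1*7^3*13^1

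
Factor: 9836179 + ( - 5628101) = 4208078=2^1*7^1*17^1 * 17681^1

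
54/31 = 1+23/31 = 1.74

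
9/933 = 3/311= 0.01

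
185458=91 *2038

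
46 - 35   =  11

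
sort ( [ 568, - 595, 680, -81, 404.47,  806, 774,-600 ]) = [-600, - 595,  -  81, 404.47,  568, 680, 774 , 806]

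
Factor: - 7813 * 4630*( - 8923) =2^1*5^1*13^1 * 463^1*601^1*8923^1 = 322782297370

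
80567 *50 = 4028350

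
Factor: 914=2^1*457^1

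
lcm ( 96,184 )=2208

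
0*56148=0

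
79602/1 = 79602 = 79602.00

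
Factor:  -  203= - 7^1*29^1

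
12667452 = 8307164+4360288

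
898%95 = 43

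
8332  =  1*8332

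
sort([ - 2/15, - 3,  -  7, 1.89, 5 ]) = [ - 7, - 3, - 2/15, 1.89, 5]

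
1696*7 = 11872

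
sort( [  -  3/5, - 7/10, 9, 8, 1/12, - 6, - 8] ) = [ - 8 ,  -  6 ,-7/10,-3/5, 1/12, 8,  9]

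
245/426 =245/426  =  0.58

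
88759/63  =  88759/63 = 1408.87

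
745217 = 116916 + 628301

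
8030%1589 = 85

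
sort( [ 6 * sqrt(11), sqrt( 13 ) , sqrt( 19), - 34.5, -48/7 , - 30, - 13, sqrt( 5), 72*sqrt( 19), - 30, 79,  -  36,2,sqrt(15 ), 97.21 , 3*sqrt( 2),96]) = [-36, - 34.5,-30, - 30, - 13, - 48/7, 2,sqrt( 5 ),sqrt( 13 ) , sqrt( 15),  3*sqrt( 2),  sqrt( 19),  6*sqrt( 11), 79,96,97.21,72*sqrt( 19 )] 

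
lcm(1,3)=3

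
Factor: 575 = 5^2*23^1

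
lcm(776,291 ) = 2328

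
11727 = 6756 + 4971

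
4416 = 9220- 4804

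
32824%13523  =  5778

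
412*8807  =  3628484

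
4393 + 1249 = 5642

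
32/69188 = 8/17297 = 0.00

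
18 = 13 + 5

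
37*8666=320642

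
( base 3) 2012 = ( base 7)113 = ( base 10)59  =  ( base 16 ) 3b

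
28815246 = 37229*774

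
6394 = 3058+3336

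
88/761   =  88/761 = 0.12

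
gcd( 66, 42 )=6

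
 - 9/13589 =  - 1  +  13580/13589  =  - 0.00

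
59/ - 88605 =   -  1 + 88546/88605  =  - 0.00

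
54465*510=27777150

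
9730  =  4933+4797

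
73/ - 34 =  - 73/34 = -2.15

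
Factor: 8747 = 8747^1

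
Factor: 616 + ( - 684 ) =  - 68 = - 2^2*17^1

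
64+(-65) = -1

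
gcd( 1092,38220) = 1092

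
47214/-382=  - 23607/191 = - 123.60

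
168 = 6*28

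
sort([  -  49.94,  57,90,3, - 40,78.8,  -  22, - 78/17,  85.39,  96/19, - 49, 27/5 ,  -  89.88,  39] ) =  [ - 89.88, - 49.94, - 49, - 40, - 22, - 78/17  ,  3,  96/19,27/5,  39,57,78.8,85.39,90]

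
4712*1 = 4712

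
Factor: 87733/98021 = 7^( - 1 )*11^( -1)*19^( - 1)*59^1*67^(- 1 )*1487^1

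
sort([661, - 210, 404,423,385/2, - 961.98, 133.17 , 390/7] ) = [  -  961.98,-210 , 390/7,133.17, 385/2,  404,423,661]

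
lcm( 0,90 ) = 0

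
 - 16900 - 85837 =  - 102737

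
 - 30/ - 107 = 30/107=0.28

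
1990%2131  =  1990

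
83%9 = 2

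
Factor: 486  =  2^1*3^5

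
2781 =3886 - 1105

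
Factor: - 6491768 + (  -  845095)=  - 7336863 = - 3^2 * 31^1*26297^1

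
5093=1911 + 3182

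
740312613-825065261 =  - 84752648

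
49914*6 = 299484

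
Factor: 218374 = 2^1 * 13^1 * 37^1*227^1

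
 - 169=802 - 971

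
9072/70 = 648/5 = 129.60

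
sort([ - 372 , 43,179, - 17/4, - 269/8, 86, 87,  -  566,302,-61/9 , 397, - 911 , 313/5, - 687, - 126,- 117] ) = [ -911,  -  687, - 566, - 372,-126, - 117, - 269/8 , - 61/9 , - 17/4, 43,  313/5,86, 87 , 179,  302 , 397] 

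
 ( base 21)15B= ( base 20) 17h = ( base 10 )557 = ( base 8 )1055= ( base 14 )2bb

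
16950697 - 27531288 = -10580591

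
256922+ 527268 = 784190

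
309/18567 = 103/6189 = 0.02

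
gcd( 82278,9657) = 9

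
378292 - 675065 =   -  296773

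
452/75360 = 113/18840=0.01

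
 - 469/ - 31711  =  469/31711 = 0.01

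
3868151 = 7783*497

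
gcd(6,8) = 2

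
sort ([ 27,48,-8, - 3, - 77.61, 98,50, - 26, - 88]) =[ - 88, - 77.61 , - 26, - 8,-3,27,48,50,98]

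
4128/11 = 4128/11 = 375.27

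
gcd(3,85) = 1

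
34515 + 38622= 73137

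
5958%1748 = 714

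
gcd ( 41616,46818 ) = 5202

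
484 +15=499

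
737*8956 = 6600572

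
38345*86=3297670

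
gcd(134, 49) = 1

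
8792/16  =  549 + 1/2 = 549.50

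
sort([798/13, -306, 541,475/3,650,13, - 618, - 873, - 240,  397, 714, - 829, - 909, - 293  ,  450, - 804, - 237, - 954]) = [ - 954,-909, - 873, - 829, - 804, - 618, - 306,-293, - 240, - 237,13,798/13,475/3,397, 450, 541, 650,714] 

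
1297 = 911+386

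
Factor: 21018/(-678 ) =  - 31 = - 31^1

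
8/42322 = 4/21161 = 0.00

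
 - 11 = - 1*11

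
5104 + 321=5425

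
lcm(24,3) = 24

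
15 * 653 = 9795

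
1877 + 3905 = 5782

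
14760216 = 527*28008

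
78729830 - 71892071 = 6837759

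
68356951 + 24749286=93106237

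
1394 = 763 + 631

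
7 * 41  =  287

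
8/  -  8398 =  - 4/4199 = -0.00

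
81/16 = 5 + 1/16 = 5.06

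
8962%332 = 330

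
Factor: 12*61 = 2^2*3^1*61^1 = 732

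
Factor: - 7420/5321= - 2^2 *5^1 * 7^1*17^( - 1) * 53^1*313^( - 1) 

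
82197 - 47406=34791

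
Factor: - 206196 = - 2^2 * 3^1*17183^1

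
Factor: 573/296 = 2^( - 3)*3^1*37^( - 1)*191^1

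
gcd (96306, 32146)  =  2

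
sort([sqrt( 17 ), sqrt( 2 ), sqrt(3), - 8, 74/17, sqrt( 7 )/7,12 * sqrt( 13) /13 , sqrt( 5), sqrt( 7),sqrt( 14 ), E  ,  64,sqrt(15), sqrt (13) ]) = [ - 8, sqrt( 7)/7 , sqrt( 2 ),sqrt( 3) , sqrt(5),sqrt(7 ), E, 12*sqrt( 13)/13, sqrt( 13),sqrt( 14), sqrt( 15), sqrt( 17 ), 74/17, 64]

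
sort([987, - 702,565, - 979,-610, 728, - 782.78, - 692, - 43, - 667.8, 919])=[ - 979, -782.78 , - 702, - 692,-667.8, - 610,  -  43, 565 , 728 , 919, 987]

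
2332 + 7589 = 9921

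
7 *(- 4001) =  - 28007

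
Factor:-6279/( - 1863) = 3^( - 3)*7^1*13^1 =91/27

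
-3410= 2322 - 5732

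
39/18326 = 39/18326 = 0.00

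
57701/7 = 8243 = 8243.00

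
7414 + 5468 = 12882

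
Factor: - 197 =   -  197^1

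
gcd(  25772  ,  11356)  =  68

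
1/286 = 1/286 = 0.00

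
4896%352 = 320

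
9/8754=3/2918 = 0.00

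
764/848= 191/212 = 0.90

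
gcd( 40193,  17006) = 1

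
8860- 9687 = - 827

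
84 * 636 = 53424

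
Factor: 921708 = 2^2*3^2*25603^1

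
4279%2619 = 1660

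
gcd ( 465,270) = 15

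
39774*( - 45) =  - 1789830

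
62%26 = 10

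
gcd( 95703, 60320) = 1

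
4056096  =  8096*501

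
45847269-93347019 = -47499750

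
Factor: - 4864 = - 2^8*19^1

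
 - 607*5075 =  - 3080525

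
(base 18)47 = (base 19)43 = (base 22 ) 3D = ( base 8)117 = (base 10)79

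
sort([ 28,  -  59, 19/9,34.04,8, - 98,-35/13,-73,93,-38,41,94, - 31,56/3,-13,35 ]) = [-98,-73, - 59,-38, - 31, - 13, - 35/13,  19/9,8,56/3,  28,34.04,  35,41 , 93,94] 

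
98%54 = 44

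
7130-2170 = 4960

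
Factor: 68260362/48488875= 2^1*3^1*5^( - 3 )*83^1 * 113^1*1213^1*387911^( - 1 ) 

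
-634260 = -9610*66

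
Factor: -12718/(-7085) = 2^1*5^( - 1) *13^( - 1)*109^(-1) *6359^1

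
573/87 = 6 + 17/29=6.59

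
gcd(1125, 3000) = 375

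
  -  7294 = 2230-9524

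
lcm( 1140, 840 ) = 15960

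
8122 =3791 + 4331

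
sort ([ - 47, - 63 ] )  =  [ - 63, - 47]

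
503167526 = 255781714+247385812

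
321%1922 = 321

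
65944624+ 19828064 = 85772688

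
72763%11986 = 847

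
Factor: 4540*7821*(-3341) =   -  2^2*3^2*5^1*11^1*13^1*79^1*227^1*257^1 = -118630022940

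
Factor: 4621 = 4621^1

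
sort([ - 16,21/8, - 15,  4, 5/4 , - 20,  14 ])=[ - 20, - 16, - 15, 5/4,21/8,  4,14 ] 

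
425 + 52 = 477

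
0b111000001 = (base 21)108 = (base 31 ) ef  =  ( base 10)449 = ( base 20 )129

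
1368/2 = 684 = 684.00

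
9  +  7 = 16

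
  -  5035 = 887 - 5922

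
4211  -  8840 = -4629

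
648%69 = 27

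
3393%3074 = 319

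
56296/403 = 1816/13 = 139.69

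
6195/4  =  6195/4 = 1548.75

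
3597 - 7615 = -4018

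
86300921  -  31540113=54760808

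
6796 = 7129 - 333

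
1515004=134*11306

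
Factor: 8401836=2^2*3^1*59^1*11867^1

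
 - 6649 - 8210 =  - 14859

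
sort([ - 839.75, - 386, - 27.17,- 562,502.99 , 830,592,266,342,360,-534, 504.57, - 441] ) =[ - 839.75,-562, - 534, - 441, - 386,-27.17,266,  342, 360,502.99,504.57,592, 830]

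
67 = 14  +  53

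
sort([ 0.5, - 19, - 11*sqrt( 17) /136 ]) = [ - 19,-11 * sqrt( 17) /136,0.5] 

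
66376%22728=20920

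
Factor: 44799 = 3^1*109^1*137^1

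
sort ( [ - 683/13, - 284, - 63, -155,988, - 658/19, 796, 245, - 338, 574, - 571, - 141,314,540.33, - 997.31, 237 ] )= [ - 997.31, - 571, - 338, - 284, - 155, - 141, - 63, - 683/13, -658/19,237 , 245, 314, 540.33, 574, 796,988] 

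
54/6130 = 27/3065 = 0.01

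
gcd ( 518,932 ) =2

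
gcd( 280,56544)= 8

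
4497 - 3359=1138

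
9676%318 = 136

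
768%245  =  33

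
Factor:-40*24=-960 = - 2^6*3^1*5^1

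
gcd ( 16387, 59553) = 1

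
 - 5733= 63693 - 69426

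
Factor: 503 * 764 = 2^2 * 191^1 * 503^1 =384292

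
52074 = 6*8679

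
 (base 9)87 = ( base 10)79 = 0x4f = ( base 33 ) 2d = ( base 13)61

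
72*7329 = 527688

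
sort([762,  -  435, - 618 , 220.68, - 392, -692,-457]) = [-692, - 618, - 457, - 435, - 392, 220.68, 762]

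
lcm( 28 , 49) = 196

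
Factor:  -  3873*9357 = -36239661 = - 3^2*1291^1*3119^1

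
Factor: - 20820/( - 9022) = 30/13 = 2^1*3^1*5^1*13^( - 1)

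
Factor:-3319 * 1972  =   - 2^2*17^1*29^1 * 3319^1 =- 6545068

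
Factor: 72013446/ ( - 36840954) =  - 3^1*653^( - 1)*9403^( - 1)*4000747^1=   - 12002241/6140159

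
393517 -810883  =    -  417366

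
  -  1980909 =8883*( - 223) 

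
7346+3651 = 10997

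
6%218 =6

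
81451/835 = 97 + 456/835 =97.55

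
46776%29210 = 17566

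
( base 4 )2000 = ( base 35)3n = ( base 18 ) 72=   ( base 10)128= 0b10000000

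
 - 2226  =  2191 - 4417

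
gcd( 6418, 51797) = 1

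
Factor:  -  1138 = -2^1*569^1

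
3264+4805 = 8069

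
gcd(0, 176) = 176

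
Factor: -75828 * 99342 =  - 7532905176 = - 2^3*3^3*71^1*89^1*5519^1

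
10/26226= 5/13113= 0.00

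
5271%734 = 133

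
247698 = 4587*54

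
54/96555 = 18/32185 = 0.00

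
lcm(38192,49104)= 343728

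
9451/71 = 9451/71 = 133.11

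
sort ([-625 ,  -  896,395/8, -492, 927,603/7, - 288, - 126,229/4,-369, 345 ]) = [-896,-625,- 492,  -  369 , - 288,  -  126, 395/8,229/4, 603/7,345,927]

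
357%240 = 117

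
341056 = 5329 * 64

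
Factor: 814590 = 2^1*3^3*5^1 * 7^1 *431^1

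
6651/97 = 68  +  55/97 = 68.57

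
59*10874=641566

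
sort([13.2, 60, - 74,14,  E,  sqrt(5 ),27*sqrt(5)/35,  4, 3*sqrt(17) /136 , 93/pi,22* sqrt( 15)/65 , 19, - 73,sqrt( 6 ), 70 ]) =[ - 74,-73  ,  3*sqrt( 17) /136, 22*sqrt( 15)/65,27*sqrt(5 )/35,  sqrt( 5),sqrt( 6),  E, 4  ,  13.2, 14,19, 93/pi, 60, 70 ]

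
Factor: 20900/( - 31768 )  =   - 2^(  -  1)*5^2 * 19^( - 1) = - 25/38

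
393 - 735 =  - 342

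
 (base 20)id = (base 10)373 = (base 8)565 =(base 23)g5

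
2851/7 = 407+ 2/7 = 407.29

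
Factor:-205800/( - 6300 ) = 2^1 * 3^( - 1 )*7^2 = 98/3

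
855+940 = 1795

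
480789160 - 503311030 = - 22521870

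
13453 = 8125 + 5328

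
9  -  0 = 9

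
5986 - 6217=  - 231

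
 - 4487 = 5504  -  9991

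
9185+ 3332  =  12517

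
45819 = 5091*9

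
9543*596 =5687628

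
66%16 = 2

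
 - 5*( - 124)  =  620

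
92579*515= 47678185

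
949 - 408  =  541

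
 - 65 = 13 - 78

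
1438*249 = 358062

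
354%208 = 146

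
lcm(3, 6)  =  6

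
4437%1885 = 667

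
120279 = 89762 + 30517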